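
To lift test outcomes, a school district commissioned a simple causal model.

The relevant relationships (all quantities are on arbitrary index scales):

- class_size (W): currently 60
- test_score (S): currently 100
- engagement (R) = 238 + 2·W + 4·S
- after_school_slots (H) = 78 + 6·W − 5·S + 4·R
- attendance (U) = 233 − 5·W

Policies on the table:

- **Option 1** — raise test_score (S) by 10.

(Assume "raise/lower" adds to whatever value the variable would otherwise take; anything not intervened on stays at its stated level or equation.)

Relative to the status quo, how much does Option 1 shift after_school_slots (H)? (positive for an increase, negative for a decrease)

Baseline:
  W = 60
  S = 100
  R = 238 + 2·60 + 4·100 = 758
  H = 78 + 6·60 − 5·100 + 4·758 = 2970
Option 1 (S + 10):
  W = 60
  S = 100 + 10 = 110
  R = 238 + 2·60 + 4·110 = 798
  H = 78 + 6·60 − 5·110 + 4·798 = 3080
Change in H: 3080 − 2970 = 110

110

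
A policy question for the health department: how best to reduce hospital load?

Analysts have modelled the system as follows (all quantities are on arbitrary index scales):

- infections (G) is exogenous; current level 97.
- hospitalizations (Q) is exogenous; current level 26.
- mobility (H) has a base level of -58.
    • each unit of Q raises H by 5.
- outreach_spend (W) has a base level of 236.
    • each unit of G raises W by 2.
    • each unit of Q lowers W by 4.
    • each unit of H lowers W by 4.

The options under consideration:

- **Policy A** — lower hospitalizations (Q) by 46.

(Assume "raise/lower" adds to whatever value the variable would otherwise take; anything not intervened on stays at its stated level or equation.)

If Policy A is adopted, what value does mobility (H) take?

Policy A (Q − 46):
  Q = 26 − 46 = -20
  H = -58 + 5·(-20) = -158

-158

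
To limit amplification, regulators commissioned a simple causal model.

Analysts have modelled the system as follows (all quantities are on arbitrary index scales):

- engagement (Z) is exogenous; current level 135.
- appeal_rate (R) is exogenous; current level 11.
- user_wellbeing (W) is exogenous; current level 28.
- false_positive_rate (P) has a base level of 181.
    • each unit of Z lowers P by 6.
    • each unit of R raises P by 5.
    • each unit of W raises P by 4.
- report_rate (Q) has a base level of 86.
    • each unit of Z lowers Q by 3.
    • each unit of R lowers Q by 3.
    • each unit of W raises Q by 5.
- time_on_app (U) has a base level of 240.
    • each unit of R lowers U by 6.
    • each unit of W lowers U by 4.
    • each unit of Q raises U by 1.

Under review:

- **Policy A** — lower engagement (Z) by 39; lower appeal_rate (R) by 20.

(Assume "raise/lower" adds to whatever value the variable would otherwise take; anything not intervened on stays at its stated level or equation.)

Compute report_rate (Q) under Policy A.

-35

Policy A (Z − 39, R − 20):
  Z = 135 − 39 = 96
  R = 11 − 20 = -9
  W = 28
  Q = 86 − 3·96 − 3·(-9) + 5·28 = -35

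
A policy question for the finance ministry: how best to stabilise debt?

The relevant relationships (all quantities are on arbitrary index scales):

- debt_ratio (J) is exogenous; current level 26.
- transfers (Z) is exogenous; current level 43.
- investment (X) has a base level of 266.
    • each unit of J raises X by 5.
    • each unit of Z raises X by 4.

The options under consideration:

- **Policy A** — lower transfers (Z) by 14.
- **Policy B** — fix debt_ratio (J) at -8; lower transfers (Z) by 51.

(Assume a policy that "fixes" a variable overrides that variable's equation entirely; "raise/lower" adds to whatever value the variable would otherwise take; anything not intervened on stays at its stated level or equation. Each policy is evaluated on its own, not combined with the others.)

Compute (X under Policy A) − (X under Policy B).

Policy A (Z − 14):
  J = 26
  Z = 43 − 14 = 29
  X = 266 + 5·26 + 4·29 = 512
Policy B (J := -8, Z − 51):
  J = -8
  Z = 43 − 51 = -8
  X = 266 + 5·(-8) + 4·(-8) = 194
X: 512 − 194 = 318

318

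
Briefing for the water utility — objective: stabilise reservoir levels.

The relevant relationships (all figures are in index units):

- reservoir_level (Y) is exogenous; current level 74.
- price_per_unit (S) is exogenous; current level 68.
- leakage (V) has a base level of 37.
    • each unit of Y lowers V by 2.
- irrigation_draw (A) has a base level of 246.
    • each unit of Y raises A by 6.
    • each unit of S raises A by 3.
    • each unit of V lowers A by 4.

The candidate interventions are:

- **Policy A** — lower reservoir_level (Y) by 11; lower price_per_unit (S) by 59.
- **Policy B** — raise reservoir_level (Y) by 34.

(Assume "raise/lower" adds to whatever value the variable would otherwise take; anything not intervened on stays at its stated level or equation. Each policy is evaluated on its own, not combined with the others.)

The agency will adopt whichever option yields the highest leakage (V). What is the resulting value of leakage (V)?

Policy A (Y − 11, S − 59):
  Y = 74 − 11 = 63
  V = 37 − 2·63 = -89
Policy B (Y + 34):
  Y = 74 + 34 = 108
  V = 37 − 2·108 = -179
Comparing — Policy A: V=-89, Policy B: V=-179. Highest is -89 (Policy A).

-89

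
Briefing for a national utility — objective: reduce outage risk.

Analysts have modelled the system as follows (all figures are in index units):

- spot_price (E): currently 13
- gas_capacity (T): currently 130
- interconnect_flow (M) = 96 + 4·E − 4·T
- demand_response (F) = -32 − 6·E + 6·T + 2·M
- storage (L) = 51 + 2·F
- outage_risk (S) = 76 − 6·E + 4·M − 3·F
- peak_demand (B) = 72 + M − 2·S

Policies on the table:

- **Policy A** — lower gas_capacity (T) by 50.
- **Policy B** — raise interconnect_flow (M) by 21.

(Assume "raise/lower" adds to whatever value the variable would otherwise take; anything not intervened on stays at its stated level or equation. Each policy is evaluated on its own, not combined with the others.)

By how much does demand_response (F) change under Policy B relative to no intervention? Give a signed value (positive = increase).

Baseline:
  E = 13
  T = 130
  M = 96 + 4·13 − 4·130 = -372
  F = -32 − 6·13 + 6·130 + 2·(-372) = -74
Policy B (M + 21):
  E = 13
  T = 130
  M = 96 + 4·13 − 4·130 (+21 from intervention) = -351
  F = -32 − 6·13 + 6·130 + 2·(-351) = -32
Change in F: -32 − (-74) = 42

42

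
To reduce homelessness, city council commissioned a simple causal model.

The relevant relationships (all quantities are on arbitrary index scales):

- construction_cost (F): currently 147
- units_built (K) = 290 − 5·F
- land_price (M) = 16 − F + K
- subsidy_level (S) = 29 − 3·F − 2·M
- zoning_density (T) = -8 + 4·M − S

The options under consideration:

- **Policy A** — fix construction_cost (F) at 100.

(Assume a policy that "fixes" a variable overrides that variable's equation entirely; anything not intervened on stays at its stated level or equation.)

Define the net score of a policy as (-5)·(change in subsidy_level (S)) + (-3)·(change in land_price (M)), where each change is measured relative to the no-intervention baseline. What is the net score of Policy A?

1269

Baseline:
  F = 147
  K = 290 − 5·147 = -445
  M = 16 − 147 + (-445) = -576
  S = 29 − 3·147 − 2·(-576) = 740
Policy A (F := 100):
  F = 100
  K = 290 − 5·100 = -210
  M = 16 − 100 + (-210) = -294
  S = 29 − 3·100 − 2·(-294) = 317
ΔS = 317 − 740 = -423; ΔM = -294 − (-576) = 282
Score = (-5)·(-423) + (-3)·282 = 1269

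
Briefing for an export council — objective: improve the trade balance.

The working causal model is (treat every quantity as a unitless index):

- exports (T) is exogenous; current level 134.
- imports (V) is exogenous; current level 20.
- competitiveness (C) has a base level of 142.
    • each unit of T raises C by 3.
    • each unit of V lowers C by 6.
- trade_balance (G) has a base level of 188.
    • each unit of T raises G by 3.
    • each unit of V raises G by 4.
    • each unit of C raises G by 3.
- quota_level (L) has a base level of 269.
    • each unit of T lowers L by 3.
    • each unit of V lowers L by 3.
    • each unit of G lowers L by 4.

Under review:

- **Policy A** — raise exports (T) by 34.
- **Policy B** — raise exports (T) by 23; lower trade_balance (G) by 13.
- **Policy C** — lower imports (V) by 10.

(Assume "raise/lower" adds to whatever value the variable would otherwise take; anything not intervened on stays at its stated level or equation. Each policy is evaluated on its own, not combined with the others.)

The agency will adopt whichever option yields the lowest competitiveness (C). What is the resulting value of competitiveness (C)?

Policy A (T + 34):
  T = 134 + 34 = 168
  V = 20
  C = 142 + 3·168 − 6·20 = 526
Policy B (T + 23, G − 13):
  T = 134 + 23 = 157
  V = 20
  C = 142 + 3·157 − 6·20 = 493
Policy C (V − 10):
  T = 134
  V = 20 − 10 = 10
  C = 142 + 3·134 − 6·10 = 484
Comparing — Policy A: C=526, Policy B: C=493, Policy C: C=484. Lowest is 484 (Policy C).

484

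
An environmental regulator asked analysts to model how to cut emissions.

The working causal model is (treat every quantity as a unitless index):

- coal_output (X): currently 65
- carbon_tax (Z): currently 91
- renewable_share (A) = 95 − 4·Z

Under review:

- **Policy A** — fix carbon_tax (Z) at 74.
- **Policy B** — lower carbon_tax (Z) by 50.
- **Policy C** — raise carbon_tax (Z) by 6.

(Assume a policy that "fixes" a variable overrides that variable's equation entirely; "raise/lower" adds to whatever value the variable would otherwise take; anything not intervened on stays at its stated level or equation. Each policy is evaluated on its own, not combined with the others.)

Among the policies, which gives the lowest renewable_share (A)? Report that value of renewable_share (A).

-293

Policy A (Z := 74):
  Z = 74
  A = 95 − 4·74 = -201
Policy B (Z − 50):
  Z = 91 − 50 = 41
  A = 95 − 4·41 = -69
Policy C (Z + 6):
  Z = 91 + 6 = 97
  A = 95 − 4·97 = -293
Comparing — Policy A: A=-201, Policy B: A=-69, Policy C: A=-293. Lowest is -293 (Policy C).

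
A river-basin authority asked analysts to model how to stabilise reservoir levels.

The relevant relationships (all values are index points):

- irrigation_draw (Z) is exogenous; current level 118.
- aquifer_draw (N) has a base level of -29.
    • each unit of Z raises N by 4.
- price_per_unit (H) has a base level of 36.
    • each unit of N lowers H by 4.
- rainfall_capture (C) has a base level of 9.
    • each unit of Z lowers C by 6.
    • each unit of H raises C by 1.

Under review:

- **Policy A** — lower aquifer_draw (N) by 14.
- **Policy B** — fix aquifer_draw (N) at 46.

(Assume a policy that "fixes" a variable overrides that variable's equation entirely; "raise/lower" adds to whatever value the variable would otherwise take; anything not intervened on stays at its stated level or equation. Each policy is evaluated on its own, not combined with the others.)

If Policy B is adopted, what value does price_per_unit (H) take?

Policy B (N := 46):
  Z = 118
  N = 46
  H = 36 − 4·46 = -148

-148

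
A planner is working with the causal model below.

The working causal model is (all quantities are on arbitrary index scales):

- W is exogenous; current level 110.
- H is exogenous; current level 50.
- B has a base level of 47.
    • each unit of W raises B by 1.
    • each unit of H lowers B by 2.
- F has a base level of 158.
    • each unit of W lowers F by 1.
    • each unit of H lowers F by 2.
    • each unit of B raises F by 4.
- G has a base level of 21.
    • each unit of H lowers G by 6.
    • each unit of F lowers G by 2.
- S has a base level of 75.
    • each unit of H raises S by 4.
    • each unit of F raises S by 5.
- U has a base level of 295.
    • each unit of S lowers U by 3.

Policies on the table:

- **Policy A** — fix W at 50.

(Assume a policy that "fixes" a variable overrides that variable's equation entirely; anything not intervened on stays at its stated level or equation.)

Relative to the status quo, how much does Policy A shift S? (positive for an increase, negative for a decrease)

Baseline:
  W = 110
  H = 50
  B = 47 + 110 − 2·50 = 57
  F = 158 − 110 − 2·50 + 4·57 = 176
  S = 75 + 4·50 + 5·176 = 1155
Policy A (W := 50):
  W = 50
  H = 50
  B = 47 + 50 − 2·50 = -3
  F = 158 − 50 − 2·50 + 4·(-3) = -4
  S = 75 + 4·50 + 5·(-4) = 255
Change in S: 255 − 1155 = -900

-900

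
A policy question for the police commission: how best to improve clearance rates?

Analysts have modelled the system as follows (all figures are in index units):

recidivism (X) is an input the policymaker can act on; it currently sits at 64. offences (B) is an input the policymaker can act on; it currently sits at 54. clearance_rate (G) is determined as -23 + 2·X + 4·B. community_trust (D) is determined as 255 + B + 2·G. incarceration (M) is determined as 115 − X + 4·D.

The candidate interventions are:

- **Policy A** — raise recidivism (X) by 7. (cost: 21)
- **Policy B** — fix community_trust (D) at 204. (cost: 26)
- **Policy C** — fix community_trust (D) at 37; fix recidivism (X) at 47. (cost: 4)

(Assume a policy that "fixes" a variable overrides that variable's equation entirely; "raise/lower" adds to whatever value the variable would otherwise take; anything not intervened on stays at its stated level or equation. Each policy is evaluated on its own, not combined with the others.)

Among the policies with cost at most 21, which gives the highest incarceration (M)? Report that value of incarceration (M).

Policy A (X + 7):
  X = 64 + 7 = 71
  B = 54
  G = -23 + 2·71 + 4·54 = 335
  D = 255 + 54 + 2·335 = 979
  M = 115 − 71 + 4·979 = 3960
Policy C (D := 37, X := 47):
  X = 47
  B = 54
  G = -23 + 2·47 + 4·54 = 287
  D = 37
  M = 115 − 47 + 4·37 = 216
Comparing — Policy A: M=3960, Policy C: M=216. Highest is 3960 (Policy A).

3960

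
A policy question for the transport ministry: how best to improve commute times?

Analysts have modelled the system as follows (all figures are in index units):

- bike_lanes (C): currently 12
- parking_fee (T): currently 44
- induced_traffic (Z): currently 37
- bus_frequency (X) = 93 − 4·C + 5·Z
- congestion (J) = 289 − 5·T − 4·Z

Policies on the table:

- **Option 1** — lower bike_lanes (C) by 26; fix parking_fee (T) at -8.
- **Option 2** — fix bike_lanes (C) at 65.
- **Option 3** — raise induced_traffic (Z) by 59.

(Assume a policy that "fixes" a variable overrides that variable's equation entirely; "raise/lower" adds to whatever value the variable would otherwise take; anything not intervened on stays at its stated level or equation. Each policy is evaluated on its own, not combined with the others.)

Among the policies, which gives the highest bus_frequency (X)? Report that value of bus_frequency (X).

525

Option 1 (C − 26, T := -8):
  C = 12 − 26 = -14
  Z = 37
  X = 93 − 4·(-14) + 5·37 = 334
Option 2 (C := 65):
  C = 65
  Z = 37
  X = 93 − 4·65 + 5·37 = 18
Option 3 (Z + 59):
  C = 12
  Z = 37 + 59 = 96
  X = 93 − 4·12 + 5·96 = 525
Comparing — Option 1: X=334, Option 2: X=18, Option 3: X=525. Highest is 525 (Option 3).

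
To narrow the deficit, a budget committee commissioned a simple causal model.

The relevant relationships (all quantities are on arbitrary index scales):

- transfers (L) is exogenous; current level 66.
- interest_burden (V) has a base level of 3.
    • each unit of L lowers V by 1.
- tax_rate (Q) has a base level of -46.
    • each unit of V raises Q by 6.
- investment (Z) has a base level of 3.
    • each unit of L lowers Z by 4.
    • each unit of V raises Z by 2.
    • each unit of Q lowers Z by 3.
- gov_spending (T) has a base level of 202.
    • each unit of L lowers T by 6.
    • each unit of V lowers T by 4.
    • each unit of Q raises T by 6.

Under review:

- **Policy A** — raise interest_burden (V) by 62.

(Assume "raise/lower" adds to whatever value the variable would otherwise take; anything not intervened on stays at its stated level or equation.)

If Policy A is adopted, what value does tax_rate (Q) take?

Policy A (V + 62):
  L = 66
  V = 3 − 66 (+62 from intervention) = -1
  Q = -46 + 6·(-1) = -52

-52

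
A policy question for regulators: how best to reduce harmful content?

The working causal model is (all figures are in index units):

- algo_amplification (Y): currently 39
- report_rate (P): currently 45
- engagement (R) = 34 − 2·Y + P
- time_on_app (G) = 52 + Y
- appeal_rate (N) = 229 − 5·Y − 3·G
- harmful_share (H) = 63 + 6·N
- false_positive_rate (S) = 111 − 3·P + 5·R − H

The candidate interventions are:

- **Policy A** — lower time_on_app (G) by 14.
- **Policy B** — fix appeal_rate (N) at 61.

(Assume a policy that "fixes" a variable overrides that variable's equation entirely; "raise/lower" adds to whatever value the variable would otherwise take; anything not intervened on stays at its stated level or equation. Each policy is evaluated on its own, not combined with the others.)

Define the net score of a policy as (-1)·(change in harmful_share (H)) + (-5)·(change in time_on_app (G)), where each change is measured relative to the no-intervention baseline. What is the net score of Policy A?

Baseline:
  Y = 39
  G = 52 + 39 = 91
  N = 229 − 5·39 − 3·91 = -239
  H = 63 + 6·(-239) = -1371
Policy A (G − 14):
  Y = 39
  G = 52 + 39 (−14 from intervention) = 77
  N = 229 − 5·39 − 3·77 = -197
  H = 63 + 6·(-197) = -1119
ΔH = -1119 − (-1371) = 252; ΔG = 77 − 91 = -14
Score = (-1)·252 + (-5)·(-14) = -182

-182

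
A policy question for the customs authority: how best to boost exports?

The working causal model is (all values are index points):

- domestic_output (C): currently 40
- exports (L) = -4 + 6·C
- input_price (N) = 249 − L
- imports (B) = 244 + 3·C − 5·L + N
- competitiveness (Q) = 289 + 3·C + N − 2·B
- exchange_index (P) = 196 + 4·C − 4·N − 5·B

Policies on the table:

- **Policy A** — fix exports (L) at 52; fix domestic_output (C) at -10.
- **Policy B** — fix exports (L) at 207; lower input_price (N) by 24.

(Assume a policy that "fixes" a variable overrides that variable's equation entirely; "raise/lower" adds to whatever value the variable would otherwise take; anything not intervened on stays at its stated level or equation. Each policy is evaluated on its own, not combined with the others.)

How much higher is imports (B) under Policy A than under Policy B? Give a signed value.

Policy A (L := 52, C := -10):
  C = -10
  L = 52
  N = 249 − 52 = 197
  B = 244 + 3·(-10) − 5·52 + 197 = 151
Policy B (L := 207, N − 24):
  C = 40
  L = 207
  N = 249 − 207 (−24 from intervention) = 18
  B = 244 + 3·40 − 5·207 + 18 = -653
B: 151 − (-653) = 804

804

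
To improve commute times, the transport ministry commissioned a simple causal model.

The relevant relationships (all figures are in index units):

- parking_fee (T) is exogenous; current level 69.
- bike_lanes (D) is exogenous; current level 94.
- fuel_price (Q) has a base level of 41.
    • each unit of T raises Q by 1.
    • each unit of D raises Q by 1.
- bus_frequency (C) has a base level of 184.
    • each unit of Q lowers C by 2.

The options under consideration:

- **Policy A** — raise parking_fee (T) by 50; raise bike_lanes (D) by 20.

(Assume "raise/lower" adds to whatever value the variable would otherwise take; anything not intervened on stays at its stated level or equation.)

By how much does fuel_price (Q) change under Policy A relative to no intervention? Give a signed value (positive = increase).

Baseline:
  T = 69
  D = 94
  Q = 41 + 69 + 94 = 204
Policy A (T + 50, D + 20):
  T = 69 + 50 = 119
  D = 94 + 20 = 114
  Q = 41 + 119 + 114 = 274
Change in Q: 274 − 204 = 70

70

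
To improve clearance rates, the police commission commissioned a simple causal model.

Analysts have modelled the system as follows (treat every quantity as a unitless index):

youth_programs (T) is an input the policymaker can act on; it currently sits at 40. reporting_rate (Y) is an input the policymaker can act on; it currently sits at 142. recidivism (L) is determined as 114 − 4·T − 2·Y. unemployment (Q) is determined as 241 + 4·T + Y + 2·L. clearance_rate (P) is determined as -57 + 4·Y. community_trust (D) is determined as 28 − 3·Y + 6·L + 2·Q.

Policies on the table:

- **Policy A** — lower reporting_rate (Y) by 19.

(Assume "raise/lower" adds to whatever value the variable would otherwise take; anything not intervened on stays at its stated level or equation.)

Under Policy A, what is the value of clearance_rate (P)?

435

Policy A (Y − 19):
  Y = 142 − 19 = 123
  P = -57 + 4·123 = 435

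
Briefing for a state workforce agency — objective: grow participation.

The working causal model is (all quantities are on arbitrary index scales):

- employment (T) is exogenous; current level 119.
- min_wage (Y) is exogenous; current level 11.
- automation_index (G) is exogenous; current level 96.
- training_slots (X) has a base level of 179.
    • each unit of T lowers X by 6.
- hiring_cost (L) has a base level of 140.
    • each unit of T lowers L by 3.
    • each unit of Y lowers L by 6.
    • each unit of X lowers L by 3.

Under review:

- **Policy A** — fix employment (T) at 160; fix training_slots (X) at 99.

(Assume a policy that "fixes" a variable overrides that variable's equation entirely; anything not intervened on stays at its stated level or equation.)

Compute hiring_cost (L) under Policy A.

Policy A (T := 160, X := 99):
  T = 160
  Y = 11
  X = 99
  L = 140 − 3·160 − 6·11 − 3·99 = -703

-703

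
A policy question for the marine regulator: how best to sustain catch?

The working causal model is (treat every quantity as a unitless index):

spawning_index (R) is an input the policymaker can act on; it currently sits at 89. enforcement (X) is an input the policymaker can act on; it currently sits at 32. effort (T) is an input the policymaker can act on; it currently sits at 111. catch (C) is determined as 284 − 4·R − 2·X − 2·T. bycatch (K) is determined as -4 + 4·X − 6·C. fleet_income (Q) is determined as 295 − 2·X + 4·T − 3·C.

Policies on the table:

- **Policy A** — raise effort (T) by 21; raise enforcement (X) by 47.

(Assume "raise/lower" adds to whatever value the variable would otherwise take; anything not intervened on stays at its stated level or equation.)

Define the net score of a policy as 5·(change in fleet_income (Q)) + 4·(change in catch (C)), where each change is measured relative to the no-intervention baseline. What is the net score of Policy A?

1446

Baseline:
  R = 89
  X = 32
  T = 111
  C = 284 − 4·89 − 2·32 − 2·111 = -358
  Q = 295 − 2·32 + 4·111 − 3·(-358) = 1749
Policy A (T + 21, X + 47):
  R = 89
  X = 32 + 47 = 79
  T = 111 + 21 = 132
  C = 284 − 4·89 − 2·79 − 2·132 = -494
  Q = 295 − 2·79 + 4·132 − 3·(-494) = 2147
ΔQ = 2147 − 1749 = 398; ΔC = -494 − (-358) = -136
Score = 5·398 + 4·(-136) = 1446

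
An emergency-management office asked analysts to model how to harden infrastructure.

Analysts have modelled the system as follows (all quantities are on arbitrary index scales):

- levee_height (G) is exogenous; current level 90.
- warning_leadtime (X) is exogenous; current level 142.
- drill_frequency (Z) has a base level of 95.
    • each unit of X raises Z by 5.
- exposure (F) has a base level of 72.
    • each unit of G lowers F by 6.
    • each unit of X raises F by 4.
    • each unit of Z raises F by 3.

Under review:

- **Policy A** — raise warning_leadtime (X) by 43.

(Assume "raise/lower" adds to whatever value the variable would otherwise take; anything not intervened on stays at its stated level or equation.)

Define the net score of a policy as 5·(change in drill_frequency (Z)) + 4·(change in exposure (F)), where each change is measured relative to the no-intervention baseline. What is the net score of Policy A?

4343

Baseline:
  G = 90
  X = 142
  Z = 95 + 5·142 = 805
  F = 72 − 6·90 + 4·142 + 3·805 = 2515
Policy A (X + 43):
  G = 90
  X = 142 + 43 = 185
  Z = 95 + 5·185 = 1020
  F = 72 − 6·90 + 4·185 + 3·1020 = 3332
ΔZ = 1020 − 805 = 215; ΔF = 3332 − 2515 = 817
Score = 5·215 + 4·817 = 4343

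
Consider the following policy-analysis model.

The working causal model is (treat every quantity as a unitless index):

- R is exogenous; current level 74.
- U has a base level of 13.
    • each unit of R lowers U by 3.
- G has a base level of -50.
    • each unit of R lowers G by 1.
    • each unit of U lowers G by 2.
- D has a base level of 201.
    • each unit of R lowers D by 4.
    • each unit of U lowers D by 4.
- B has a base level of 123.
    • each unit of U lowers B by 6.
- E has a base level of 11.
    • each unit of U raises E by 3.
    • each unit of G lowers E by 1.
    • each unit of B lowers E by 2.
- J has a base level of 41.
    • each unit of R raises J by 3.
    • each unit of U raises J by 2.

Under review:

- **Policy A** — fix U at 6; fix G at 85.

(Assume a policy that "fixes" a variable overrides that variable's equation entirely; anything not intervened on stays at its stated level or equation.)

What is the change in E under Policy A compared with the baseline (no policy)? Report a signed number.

Baseline:
  R = 74
  U = 13 − 3·74 = -209
  G = -50 − 74 − 2·(-209) = 294
  B = 123 − 6·(-209) = 1377
  E = 11 + 3·(-209) − 294 − 2·1377 = -3664
Policy A (U := 6, G := 85):
  R = 74
  U = 6
  G = 85
  B = 123 − 6·6 = 87
  E = 11 + 3·6 − 85 − 2·87 = -230
Change in E: -230 − (-3664) = 3434

3434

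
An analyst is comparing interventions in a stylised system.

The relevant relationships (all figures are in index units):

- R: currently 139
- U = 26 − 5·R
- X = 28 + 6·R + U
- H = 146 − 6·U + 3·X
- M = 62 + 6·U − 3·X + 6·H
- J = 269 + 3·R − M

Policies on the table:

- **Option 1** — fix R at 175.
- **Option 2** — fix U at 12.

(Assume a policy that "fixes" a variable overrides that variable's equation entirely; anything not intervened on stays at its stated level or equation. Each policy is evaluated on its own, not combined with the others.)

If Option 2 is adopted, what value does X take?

Option 2 (U := 12):
  R = 139
  U = 12
  X = 28 + 6·139 + 12 = 874

874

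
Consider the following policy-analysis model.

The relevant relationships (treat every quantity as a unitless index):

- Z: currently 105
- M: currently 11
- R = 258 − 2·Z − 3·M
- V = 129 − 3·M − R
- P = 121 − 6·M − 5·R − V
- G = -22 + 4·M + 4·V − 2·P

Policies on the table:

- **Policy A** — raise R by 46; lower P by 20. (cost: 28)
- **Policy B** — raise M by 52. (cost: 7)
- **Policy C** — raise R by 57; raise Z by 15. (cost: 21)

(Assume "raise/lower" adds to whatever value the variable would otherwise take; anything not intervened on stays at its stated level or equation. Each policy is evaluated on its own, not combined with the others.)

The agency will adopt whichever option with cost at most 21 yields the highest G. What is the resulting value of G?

Policy B (M + 52):
  Z = 105
  M = 11 + 52 = 63
  R = 258 − 2·105 − 3·63 = -141
  V = 129 − 3·63 − (-141) = 81
  P = 121 − 6·63 − 5·(-141) − 81 = 367
  G = -22 + 4·63 + 4·81 − 2·367 = -180
Policy C (R + 57, Z + 15):
  Z = 105 + 15 = 120
  M = 11
  R = 258 − 2·120 − 3·11 (+57 from intervention) = 42
  V = 129 − 3·11 − 42 = 54
  P = 121 − 6·11 − 5·42 − 54 = -209
  G = -22 + 4·11 + 4·54 − 2·(-209) = 656
Comparing — Policy B: G=-180, Policy C: G=656. Highest is 656 (Policy C).

656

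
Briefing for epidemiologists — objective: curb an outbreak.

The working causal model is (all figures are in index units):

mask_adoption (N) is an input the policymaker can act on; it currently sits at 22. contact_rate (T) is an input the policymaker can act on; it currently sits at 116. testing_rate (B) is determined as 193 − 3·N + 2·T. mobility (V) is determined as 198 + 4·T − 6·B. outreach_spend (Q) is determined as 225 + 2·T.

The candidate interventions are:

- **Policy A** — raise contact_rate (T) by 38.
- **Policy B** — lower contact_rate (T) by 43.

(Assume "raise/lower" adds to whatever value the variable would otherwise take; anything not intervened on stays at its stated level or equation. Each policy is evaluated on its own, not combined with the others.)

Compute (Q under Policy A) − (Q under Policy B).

162

Policy A (T + 38):
  T = 116 + 38 = 154
  Q = 225 + 2·154 = 533
Policy B (T − 43):
  T = 116 − 43 = 73
  Q = 225 + 2·73 = 371
Q: 533 − 371 = 162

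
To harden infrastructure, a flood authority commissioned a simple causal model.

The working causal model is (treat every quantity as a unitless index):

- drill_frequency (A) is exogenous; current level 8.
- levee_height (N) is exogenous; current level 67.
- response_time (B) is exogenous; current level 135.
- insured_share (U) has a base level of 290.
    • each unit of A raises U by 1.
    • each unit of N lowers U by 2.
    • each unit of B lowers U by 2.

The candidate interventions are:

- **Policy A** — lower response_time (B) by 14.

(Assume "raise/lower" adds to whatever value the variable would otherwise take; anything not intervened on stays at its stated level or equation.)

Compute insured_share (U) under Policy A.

Policy A (B − 14):
  A = 8
  N = 67
  B = 135 − 14 = 121
  U = 290 + 8 − 2·67 − 2·121 = -78

-78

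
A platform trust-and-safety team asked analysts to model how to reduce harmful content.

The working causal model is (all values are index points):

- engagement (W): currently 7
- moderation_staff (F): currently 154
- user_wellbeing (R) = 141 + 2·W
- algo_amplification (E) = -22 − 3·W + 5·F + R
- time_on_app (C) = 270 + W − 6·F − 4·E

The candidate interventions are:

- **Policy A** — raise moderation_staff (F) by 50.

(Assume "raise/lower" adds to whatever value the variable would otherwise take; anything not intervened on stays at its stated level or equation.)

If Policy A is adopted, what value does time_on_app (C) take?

-5475

Policy A (F + 50):
  W = 7
  F = 154 + 50 = 204
  R = 141 + 2·7 = 155
  E = -22 − 3·7 + 5·204 + 155 = 1132
  C = 270 + 7 − 6·204 − 4·1132 = -5475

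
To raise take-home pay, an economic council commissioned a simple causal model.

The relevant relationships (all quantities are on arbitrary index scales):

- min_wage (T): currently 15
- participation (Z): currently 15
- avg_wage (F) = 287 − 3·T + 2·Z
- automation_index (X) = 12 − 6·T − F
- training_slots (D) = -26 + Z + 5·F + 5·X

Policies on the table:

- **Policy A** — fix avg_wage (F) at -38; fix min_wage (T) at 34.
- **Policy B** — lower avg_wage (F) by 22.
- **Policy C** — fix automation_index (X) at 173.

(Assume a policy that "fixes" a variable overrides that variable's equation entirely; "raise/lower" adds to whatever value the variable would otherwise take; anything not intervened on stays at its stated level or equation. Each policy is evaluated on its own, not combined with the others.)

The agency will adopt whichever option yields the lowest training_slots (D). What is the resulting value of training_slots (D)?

Policy A (F := -38, T := 34):
  T = 34
  Z = 15
  F = -38
  X = 12 − 6·34 − (-38) = -154
  D = -26 + 15 + 5·(-38) + 5·(-154) = -971
Policy B (F − 22):
  T = 15
  Z = 15
  F = 287 − 3·15 + 2·15 (−22 from intervention) = 250
  X = 12 − 6·15 − 250 = -328
  D = -26 + 15 + 5·250 + 5·(-328) = -401
Policy C (X := 173):
  T = 15
  Z = 15
  F = 287 − 3·15 + 2·15 = 272
  X = 173
  D = -26 + 15 + 5·272 + 5·173 = 2214
Comparing — Policy A: D=-971, Policy B: D=-401, Policy C: D=2214. Lowest is -971 (Policy A).

-971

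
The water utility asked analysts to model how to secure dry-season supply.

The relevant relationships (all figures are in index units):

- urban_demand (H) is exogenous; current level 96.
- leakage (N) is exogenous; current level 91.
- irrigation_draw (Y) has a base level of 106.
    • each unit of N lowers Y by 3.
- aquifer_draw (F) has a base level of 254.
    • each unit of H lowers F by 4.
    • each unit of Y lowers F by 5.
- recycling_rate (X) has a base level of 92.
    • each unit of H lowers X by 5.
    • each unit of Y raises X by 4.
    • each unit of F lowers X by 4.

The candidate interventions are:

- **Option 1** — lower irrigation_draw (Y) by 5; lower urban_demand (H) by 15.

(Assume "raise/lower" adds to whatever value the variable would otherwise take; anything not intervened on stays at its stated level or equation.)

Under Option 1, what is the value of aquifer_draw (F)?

Option 1 (Y − 5, H − 15):
  H = 96 − 15 = 81
  N = 91
  Y = 106 − 3·91 (−5 from intervention) = -172
  F = 254 − 4·81 − 5·(-172) = 790

790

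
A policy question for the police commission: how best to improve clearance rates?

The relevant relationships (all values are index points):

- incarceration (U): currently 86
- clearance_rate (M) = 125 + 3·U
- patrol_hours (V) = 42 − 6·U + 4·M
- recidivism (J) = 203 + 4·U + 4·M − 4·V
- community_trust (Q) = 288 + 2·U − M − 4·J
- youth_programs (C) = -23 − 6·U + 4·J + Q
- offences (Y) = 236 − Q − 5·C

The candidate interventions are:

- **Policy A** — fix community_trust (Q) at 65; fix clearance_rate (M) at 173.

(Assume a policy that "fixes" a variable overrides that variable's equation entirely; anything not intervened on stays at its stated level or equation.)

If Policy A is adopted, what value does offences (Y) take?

Policy A (Q := 65, M := 173):
  U = 86
  M = 173
  V = 42 − 6·86 + 4·173 = 218
  J = 203 + 4·86 + 4·173 − 4·218 = 367
  Q = 65
  C = -23 − 6·86 + 4·367 + 65 = 994
  Y = 236 − 65 − 5·994 = -4799

-4799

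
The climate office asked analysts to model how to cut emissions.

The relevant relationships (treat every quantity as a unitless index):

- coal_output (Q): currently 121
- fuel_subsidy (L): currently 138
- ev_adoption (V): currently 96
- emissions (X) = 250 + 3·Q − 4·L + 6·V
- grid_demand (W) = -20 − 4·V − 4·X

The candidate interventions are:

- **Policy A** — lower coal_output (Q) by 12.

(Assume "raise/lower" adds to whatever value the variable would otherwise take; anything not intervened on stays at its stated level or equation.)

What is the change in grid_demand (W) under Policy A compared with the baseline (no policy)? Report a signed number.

Baseline:
  Q = 121
  L = 138
  V = 96
  X = 250 + 3·121 − 4·138 + 6·96 = 637
  W = -20 − 4·96 − 4·637 = -2952
Policy A (Q − 12):
  Q = 121 − 12 = 109
  L = 138
  V = 96
  X = 250 + 3·109 − 4·138 + 6·96 = 601
  W = -20 − 4·96 − 4·601 = -2808
Change in W: -2808 − (-2952) = 144

144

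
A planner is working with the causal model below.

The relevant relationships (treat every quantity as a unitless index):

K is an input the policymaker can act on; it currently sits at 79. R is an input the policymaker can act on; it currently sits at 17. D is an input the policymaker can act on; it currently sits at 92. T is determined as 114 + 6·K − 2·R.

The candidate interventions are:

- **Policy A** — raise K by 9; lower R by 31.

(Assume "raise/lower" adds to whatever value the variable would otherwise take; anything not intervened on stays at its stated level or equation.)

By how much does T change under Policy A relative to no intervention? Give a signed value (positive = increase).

116

Baseline:
  K = 79
  R = 17
  T = 114 + 6·79 − 2·17 = 554
Policy A (K + 9, R − 31):
  K = 79 + 9 = 88
  R = 17 − 31 = -14
  T = 114 + 6·88 − 2·(-14) = 670
Change in T: 670 − 554 = 116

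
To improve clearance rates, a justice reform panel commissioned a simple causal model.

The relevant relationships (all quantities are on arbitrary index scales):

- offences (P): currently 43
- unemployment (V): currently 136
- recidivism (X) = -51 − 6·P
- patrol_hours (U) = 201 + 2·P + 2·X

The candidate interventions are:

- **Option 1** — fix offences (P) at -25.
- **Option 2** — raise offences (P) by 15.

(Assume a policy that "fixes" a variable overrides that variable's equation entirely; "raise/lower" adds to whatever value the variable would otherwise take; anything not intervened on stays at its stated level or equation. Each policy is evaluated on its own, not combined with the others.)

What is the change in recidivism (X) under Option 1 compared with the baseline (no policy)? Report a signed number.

Baseline:
  P = 43
  X = -51 − 6·43 = -309
Option 1 (P := -25):
  P = -25
  X = -51 − 6·(-25) = 99
Change in X: 99 − (-309) = 408

408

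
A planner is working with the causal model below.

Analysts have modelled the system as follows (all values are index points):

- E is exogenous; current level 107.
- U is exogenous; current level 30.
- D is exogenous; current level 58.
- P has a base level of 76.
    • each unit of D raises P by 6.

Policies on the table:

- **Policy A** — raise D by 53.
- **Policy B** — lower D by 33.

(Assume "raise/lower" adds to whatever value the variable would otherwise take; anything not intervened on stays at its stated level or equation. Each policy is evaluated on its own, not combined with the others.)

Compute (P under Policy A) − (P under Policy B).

Policy A (D + 53):
  D = 58 + 53 = 111
  P = 76 + 6·111 = 742
Policy B (D − 33):
  D = 58 − 33 = 25
  P = 76 + 6·25 = 226
P: 742 − 226 = 516

516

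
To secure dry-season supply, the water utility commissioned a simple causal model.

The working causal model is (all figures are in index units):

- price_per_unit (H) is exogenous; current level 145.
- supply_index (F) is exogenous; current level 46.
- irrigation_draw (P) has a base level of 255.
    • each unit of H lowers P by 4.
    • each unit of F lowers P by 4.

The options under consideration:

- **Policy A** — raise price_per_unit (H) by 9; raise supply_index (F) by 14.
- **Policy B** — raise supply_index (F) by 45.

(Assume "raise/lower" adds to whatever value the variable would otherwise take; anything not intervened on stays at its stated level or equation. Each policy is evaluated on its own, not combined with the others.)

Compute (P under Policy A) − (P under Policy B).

88

Policy A (H + 9, F + 14):
  H = 145 + 9 = 154
  F = 46 + 14 = 60
  P = 255 − 4·154 − 4·60 = -601
Policy B (F + 45):
  H = 145
  F = 46 + 45 = 91
  P = 255 − 4·145 − 4·91 = -689
P: -601 − (-689) = 88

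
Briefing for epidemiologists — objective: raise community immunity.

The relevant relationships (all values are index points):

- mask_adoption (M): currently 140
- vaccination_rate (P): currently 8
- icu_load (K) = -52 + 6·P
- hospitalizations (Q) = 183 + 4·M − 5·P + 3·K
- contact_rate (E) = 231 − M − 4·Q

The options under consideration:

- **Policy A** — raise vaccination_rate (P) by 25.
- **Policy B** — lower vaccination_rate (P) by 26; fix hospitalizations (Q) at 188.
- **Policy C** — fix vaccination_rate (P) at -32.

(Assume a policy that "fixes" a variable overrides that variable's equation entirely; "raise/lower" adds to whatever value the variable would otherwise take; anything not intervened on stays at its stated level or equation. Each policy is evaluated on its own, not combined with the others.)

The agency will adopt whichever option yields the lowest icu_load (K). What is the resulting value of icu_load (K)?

-244

Policy A (P + 25):
  P = 8 + 25 = 33
  K = -52 + 6·33 = 146
Policy B (P − 26, Q := 188):
  P = 8 − 26 = -18
  K = -52 + 6·(-18) = -160
Policy C (P := -32):
  P = -32
  K = -52 + 6·(-32) = -244
Comparing — Policy A: K=146, Policy B: K=-160, Policy C: K=-244. Lowest is -244 (Policy C).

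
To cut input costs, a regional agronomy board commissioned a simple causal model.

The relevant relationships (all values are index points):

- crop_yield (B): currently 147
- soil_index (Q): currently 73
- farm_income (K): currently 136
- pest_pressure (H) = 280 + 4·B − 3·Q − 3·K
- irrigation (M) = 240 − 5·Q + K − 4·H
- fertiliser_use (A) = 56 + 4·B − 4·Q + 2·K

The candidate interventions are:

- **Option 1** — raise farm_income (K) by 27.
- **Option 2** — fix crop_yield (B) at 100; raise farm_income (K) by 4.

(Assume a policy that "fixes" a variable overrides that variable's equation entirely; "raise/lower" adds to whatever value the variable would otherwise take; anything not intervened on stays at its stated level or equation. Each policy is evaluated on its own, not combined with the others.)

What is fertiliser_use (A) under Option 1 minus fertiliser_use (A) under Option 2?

234

Option 1 (K + 27):
  B = 147
  Q = 73
  K = 136 + 27 = 163
  A = 56 + 4·147 − 4·73 + 2·163 = 678
Option 2 (B := 100, K + 4):
  B = 100
  Q = 73
  K = 136 + 4 = 140
  A = 56 + 4·100 − 4·73 + 2·140 = 444
A: 678 − 444 = 234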